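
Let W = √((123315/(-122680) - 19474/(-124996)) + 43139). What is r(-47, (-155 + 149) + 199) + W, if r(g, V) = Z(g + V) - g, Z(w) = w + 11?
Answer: 204 + 45*√3130806866396663982/383362732 ≈ 411.70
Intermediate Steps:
Z(w) = 11 + w
r(g, V) = 11 + V (r(g, V) = (11 + (g + V)) - g = (11 + (V + g)) - g = (11 + V + g) - g = 11 + V)
W = 45*√3130806866396663982/383362732 (W = √((123315*(-1/122680) - 19474*(-1/124996)) + 43139) = √((-24663/24536 + 9737/62498) + 43139) = √(-651240571/766725464 + 43139) = √(33075118550925/766725464) = 45*√3130806866396663982/383362732 ≈ 207.70)
r(-47, (-155 + 149) + 199) + W = (11 + ((-155 + 149) + 199)) + 45*√3130806866396663982/383362732 = (11 + (-6 + 199)) + 45*√3130806866396663982/383362732 = (11 + 193) + 45*√3130806866396663982/383362732 = 204 + 45*√3130806866396663982/383362732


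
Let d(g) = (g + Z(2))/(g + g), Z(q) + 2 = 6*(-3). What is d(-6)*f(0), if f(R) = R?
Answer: 0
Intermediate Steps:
Z(q) = -20 (Z(q) = -2 + 6*(-3) = -2 - 18 = -20)
d(g) = (-20 + g)/(2*g) (d(g) = (g - 20)/(g + g) = (-20 + g)/((2*g)) = (-20 + g)*(1/(2*g)) = (-20 + g)/(2*g))
d(-6)*f(0) = ((1/2)*(-20 - 6)/(-6))*0 = ((1/2)*(-1/6)*(-26))*0 = (13/6)*0 = 0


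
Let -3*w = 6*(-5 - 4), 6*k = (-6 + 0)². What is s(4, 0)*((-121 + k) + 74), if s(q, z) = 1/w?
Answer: -41/18 ≈ -2.2778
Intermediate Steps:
k = 6 (k = (-6 + 0)²/6 = (⅙)*(-6)² = (⅙)*36 = 6)
w = 18 (w = -2*(-5 - 4) = -2*(-9) = -⅓*(-54) = 18)
s(q, z) = 1/18
s(4, 0)*((-121 + k) + 74) = ((-121 + 6) + 74)/18 = (-115 + 74)/18 = (1/18)*(-41) = -41/18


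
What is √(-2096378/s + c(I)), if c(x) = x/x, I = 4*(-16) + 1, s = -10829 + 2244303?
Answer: 2*√19137521969/1116737 ≈ 0.24775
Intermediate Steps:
s = 2233474
I = -63 (I = -64 + 1 = -63)
c(x) = 1
√(-2096378/s + c(I)) = √(-2096378/2233474 + 1) = √(-2096378*1/2233474 + 1) = √(-1048189/1116737 + 1) = √(68548/1116737) = 2*√19137521969/1116737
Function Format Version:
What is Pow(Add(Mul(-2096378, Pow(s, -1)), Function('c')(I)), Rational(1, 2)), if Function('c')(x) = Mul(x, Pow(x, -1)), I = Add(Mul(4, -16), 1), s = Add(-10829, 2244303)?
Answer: Mul(Rational(2, 1116737), Pow(19137521969, Rational(1, 2))) ≈ 0.24775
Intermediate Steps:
s = 2233474
I = -63 (I = Add(-64, 1) = -63)
Function('c')(x) = 1
Pow(Add(Mul(-2096378, Pow(s, -1)), Function('c')(I)), Rational(1, 2)) = Pow(Add(Mul(-2096378, Pow(2233474, -1)), 1), Rational(1, 2)) = Pow(Add(Mul(-2096378, Rational(1, 2233474)), 1), Rational(1, 2)) = Pow(Add(Rational(-1048189, 1116737), 1), Rational(1, 2)) = Pow(Rational(68548, 1116737), Rational(1, 2)) = Mul(Rational(2, 1116737), Pow(19137521969, Rational(1, 2)))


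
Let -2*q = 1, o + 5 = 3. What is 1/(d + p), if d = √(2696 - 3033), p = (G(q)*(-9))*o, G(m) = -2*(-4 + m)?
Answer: 162/26581 - I*√337/26581 ≈ 0.0060946 - 0.00069063*I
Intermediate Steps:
o = -2 (o = -5 + 3 = -2)
q = -½ (q = -½*1 = -½ ≈ -0.50000)
G(m) = 8 - 2*m
p = 162 (p = ((8 - 2*(-½))*(-9))*(-2) = ((8 + 1)*(-9))*(-2) = (9*(-9))*(-2) = -81*(-2) = 162)
d = I*√337 (d = √(-337) = I*√337 ≈ 18.358*I)
1/(d + p) = 1/(I*√337 + 162) = 1/(162 + I*√337)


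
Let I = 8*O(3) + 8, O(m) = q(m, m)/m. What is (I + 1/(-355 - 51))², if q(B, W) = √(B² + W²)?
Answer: 31642017/164836 + 25976*√2/203 ≈ 372.92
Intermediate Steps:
O(m) = √2*√(m²)/m (O(m) = √(m² + m²)/m = √(2*m²)/m = (√2*√(m²))/m = √2*√(m²)/m)
I = 8 + 8*√2 (I = 8*(√2*√(3²)/3) + 8 = 8*(√2*(⅓)*√9) + 8 = 8*(√2*(⅓)*3) + 8 = 8*√2 + 8 = 8 + 8*√2 ≈ 19.314)
(I + 1/(-355 - 51))² = ((8 + 8*√2) + 1/(-355 - 51))² = ((8 + 8*√2) + 1/(-406))² = ((8 + 8*√2) - 1/406)² = (3247/406 + 8*√2)²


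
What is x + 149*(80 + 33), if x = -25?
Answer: 16812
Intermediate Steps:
x + 149*(80 + 33) = -25 + 149*(80 + 33) = -25 + 149*113 = -25 + 16837 = 16812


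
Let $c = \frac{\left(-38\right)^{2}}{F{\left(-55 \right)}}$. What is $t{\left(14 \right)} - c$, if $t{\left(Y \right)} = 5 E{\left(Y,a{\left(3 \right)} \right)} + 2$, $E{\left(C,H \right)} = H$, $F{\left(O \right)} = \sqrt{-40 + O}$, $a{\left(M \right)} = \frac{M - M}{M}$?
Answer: $2 + \frac{76 i \sqrt{95}}{5} \approx 2.0 + 148.15 i$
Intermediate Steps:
$a{\left(M \right)} = 0$ ($a{\left(M \right)} = \frac{0}{M} = 0$)
$t{\left(Y \right)} = 2$ ($t{\left(Y \right)} = 5 \cdot 0 + 2 = 0 + 2 = 2$)
$c = - \frac{76 i \sqrt{95}}{5}$ ($c = \frac{\left(-38\right)^{2}}{\sqrt{-40 - 55}} = \frac{1444}{\sqrt{-95}} = \frac{1444}{i \sqrt{95}} = 1444 \left(- \frac{i \sqrt{95}}{95}\right) = - \frac{76 i \sqrt{95}}{5} \approx - 148.15 i$)
$t{\left(14 \right)} - c = 2 - - \frac{76 i \sqrt{95}}{5} = 2 + \frac{76 i \sqrt{95}}{5}$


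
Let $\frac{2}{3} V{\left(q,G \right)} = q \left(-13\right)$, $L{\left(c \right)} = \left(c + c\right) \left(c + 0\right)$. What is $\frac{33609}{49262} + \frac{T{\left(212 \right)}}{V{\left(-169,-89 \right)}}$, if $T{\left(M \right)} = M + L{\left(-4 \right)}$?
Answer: $\frac{245556775}{324685842} \approx 0.75629$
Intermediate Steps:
$L{\left(c \right)} = 2 c^{2}$ ($L{\left(c \right)} = 2 c c = 2 c^{2}$)
$T{\left(M \right)} = 32 + M$ ($T{\left(M \right)} = M + 2 \left(-4\right)^{2} = M + 2 \cdot 16 = M + 32 = 32 + M$)
$V{\left(q,G \right)} = - \frac{39 q}{2}$ ($V{\left(q,G \right)} = \frac{3 q \left(-13\right)}{2} = \frac{3 \left(- 13 q\right)}{2} = - \frac{39 q}{2}$)
$\frac{33609}{49262} + \frac{T{\left(212 \right)}}{V{\left(-169,-89 \right)}} = \frac{33609}{49262} + \frac{32 + 212}{\left(- \frac{39}{2}\right) \left(-169\right)} = 33609 \cdot \frac{1}{49262} + \frac{244}{\frac{6591}{2}} = \frac{33609}{49262} + 244 \cdot \frac{2}{6591} = \frac{33609}{49262} + \frac{488}{6591} = \frac{245556775}{324685842}$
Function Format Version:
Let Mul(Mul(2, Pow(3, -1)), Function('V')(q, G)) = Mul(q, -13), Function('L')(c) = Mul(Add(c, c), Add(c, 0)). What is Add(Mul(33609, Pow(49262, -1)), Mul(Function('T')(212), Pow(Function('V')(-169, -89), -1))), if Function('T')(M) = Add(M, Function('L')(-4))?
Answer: Rational(245556775, 324685842) ≈ 0.75629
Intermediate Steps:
Function('L')(c) = Mul(2, Pow(c, 2)) (Function('L')(c) = Mul(Mul(2, c), c) = Mul(2, Pow(c, 2)))
Function('T')(M) = Add(32, M) (Function('T')(M) = Add(M, Mul(2, Pow(-4, 2))) = Add(M, Mul(2, 16)) = Add(M, 32) = Add(32, M))
Function('V')(q, G) = Mul(Rational(-39, 2), q) (Function('V')(q, G) = Mul(Rational(3, 2), Mul(q, -13)) = Mul(Rational(3, 2), Mul(-13, q)) = Mul(Rational(-39, 2), q))
Add(Mul(33609, Pow(49262, -1)), Mul(Function('T')(212), Pow(Function('V')(-169, -89), -1))) = Add(Mul(33609, Pow(49262, -1)), Mul(Add(32, 212), Pow(Mul(Rational(-39, 2), -169), -1))) = Add(Mul(33609, Rational(1, 49262)), Mul(244, Pow(Rational(6591, 2), -1))) = Add(Rational(33609, 49262), Mul(244, Rational(2, 6591))) = Add(Rational(33609, 49262), Rational(488, 6591)) = Rational(245556775, 324685842)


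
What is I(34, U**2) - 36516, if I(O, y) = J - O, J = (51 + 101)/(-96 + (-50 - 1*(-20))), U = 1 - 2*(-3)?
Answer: -2302726/63 ≈ -36551.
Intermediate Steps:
U = 7 (U = 1 + 6 = 7)
J = -76/63 (J = 152/(-96 + (-50 + 20)) = 152/(-96 - 30) = 152/(-126) = 152*(-1/126) = -76/63 ≈ -1.2063)
I(O, y) = -76/63 - O
I(34, U**2) - 36516 = (-76/63 - 1*34) - 36516 = (-76/63 - 34) - 36516 = -2218/63 - 36516 = -2302726/63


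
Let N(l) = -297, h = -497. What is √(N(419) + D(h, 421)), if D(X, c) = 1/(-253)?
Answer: I*√19010926/253 ≈ 17.234*I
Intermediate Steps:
D(X, c) = -1/253
√(N(419) + D(h, 421)) = √(-297 - 1/253) = √(-75142/253) = I*√19010926/253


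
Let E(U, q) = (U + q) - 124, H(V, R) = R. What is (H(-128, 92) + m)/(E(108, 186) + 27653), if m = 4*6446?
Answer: 25876/27823 ≈ 0.93002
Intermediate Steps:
E(U, q) = -124 + U + q
m = 25784
(H(-128, 92) + m)/(E(108, 186) + 27653) = (92 + 25784)/((-124 + 108 + 186) + 27653) = 25876/(170 + 27653) = 25876/27823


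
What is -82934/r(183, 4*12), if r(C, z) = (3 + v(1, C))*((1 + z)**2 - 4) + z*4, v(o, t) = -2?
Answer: -82934/2589 ≈ -32.033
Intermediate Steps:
r(C, z) = -4 + (1 + z)**2 + 4*z (r(C, z) = (3 - 2)*((1 + z)**2 - 4) + z*4 = 1*(-4 + (1 + z)**2) + 4*z = (-4 + (1 + z)**2) + 4*z = -4 + (1 + z)**2 + 4*z)
-82934/r(183, 4*12) = -82934/(-3 + (4*12)**2 + 6*(4*12)) = -82934/(-3 + 48**2 + 6*48) = -82934/(-3 + 2304 + 288) = -82934/2589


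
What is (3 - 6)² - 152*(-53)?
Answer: 8065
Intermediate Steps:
(3 - 6)² - 152*(-53) = (-3)² + 8056 = 9 + 8056 = 8065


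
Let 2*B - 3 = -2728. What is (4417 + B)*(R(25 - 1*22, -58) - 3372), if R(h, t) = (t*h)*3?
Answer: -11894223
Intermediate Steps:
R(h, t) = 3*h*t (R(h, t) = (h*t)*3 = 3*h*t)
B = -2725/2 (B = 3/2 + (½)*(-2728) = 3/2 - 1364 = -2725/2 ≈ -1362.5)
(4417 + B)*(R(25 - 1*22, -58) - 3372) = (4417 - 2725/2)*(3*(25 - 1*22)*(-58) - 3372) = 6109*(3*(25 - 22)*(-58) - 3372)/2 = 6109*(3*3*(-58) - 3372)/2 = 6109*(-522 - 3372)/2 = (6109/2)*(-3894) = -11894223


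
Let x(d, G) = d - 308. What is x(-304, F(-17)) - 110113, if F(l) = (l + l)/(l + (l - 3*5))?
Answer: -110725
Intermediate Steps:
F(l) = 2*l/(-15 + 2*l) (F(l) = (2*l)/(l + (l - 15)) = (2*l)/(l + (-15 + l)) = (2*l)/(-15 + 2*l) = 2*l/(-15 + 2*l))
x(d, G) = -308 + d
x(-304, F(-17)) - 110113 = (-308 - 304) - 110113 = -612 - 110113 = -110725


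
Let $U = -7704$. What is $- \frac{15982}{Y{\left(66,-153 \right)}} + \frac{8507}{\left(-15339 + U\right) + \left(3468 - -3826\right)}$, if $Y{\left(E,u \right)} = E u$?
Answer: $\frac{82898416}{79516701} \approx 1.0425$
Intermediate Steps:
$- \frac{15982}{Y{\left(66,-153 \right)}} + \frac{8507}{\left(-15339 + U\right) + \left(3468 - -3826\right)} = - \frac{15982}{66 \left(-153\right)} + \frac{8507}{\left(-15339 - 7704\right) + \left(3468 - -3826\right)} = - \frac{15982}{-10098} + \frac{8507}{-23043 + \left(3468 + 3826\right)} = \left(-15982\right) \left(- \frac{1}{10098}\right) + \frac{8507}{-23043 + 7294} = \frac{7991}{5049} + \frac{8507}{-15749} = \frac{7991}{5049} + 8507 \left(- \frac{1}{15749}\right) = \frac{7991}{5049} - \frac{8507}{15749} = \frac{82898416}{79516701}$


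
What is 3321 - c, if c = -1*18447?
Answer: 21768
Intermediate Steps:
c = -18447
3321 - c = 3321 - 1*(-18447) = 3321 + 18447 = 21768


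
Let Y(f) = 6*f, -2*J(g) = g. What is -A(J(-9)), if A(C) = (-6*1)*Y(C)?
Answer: 162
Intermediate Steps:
J(g) = -g/2
A(C) = -36*C (A(C) = (-6*1)*(6*C) = -36*C)
-A(J(-9)) = -(-36)*(-½*(-9)) = -(-36)*9/2 = -1*(-162) = 162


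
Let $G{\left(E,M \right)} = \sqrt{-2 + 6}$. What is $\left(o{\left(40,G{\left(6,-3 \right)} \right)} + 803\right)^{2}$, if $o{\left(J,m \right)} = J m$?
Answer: $779689$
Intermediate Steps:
$G{\left(E,M \right)} = 2$ ($G{\left(E,M \right)} = \sqrt{4} = 2$)
$\left(o{\left(40,G{\left(6,-3 \right)} \right)} + 803\right)^{2} = \left(40 \cdot 2 + 803\right)^{2} = \left(80 + 803\right)^{2} = 883^{2} = 779689$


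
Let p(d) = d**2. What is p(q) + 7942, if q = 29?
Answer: 8783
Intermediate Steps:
p(q) + 7942 = 29**2 + 7942 = 841 + 7942 = 8783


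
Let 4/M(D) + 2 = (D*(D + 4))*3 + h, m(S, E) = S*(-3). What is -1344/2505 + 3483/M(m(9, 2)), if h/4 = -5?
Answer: 5354187713/3340 ≈ 1.6031e+6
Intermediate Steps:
h = -20 (h = 4*(-5) = -20)
m(S, E) = -3*S
M(D) = 4/(-22 + 3*D*(4 + D)) (M(D) = 4/(-2 + ((D*(D + 4))*3 - 20)) = 4/(-2 + ((D*(4 + D))*3 - 20)) = 4/(-2 + (3*D*(4 + D) - 20)) = 4/(-2 + (-20 + 3*D*(4 + D))) = 4/(-22 + 3*D*(4 + D)))
-1344/2505 + 3483/M(m(9, 2)) = -1344/2505 + 3483/((4/(-22 + 3*(-3*9)² + 12*(-3*9)))) = -1344*1/2505 + 3483/((4/(-22 + 3*(-27)² + 12*(-27)))) = -448/835 + 3483/((4/(-22 + 3*729 - 324))) = -448/835 + 3483/((4/(-22 + 2187 - 324))) = -448/835 + 3483/((4/1841)) = -448/835 + 3483/((4*(1/1841))) = -448/835 + 3483/(4/1841) = -448/835 + 3483*(1841/4) = -448/835 + 6412203/4 = 5354187713/3340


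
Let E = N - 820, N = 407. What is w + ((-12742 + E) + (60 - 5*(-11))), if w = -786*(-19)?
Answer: 1894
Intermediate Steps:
E = -413 (E = 407 - 820 = -413)
w = 14934
w + ((-12742 + E) + (60 - 5*(-11))) = 14934 + ((-12742 - 413) + (60 - 5*(-11))) = 14934 + (-13155 + (60 + 55)) = 14934 + (-13155 + 115) = 14934 - 13040 = 1894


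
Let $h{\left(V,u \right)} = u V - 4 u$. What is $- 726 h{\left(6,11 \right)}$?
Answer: $-15972$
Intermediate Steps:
$h{\left(V,u \right)} = - 4 u + V u$ ($h{\left(V,u \right)} = V u - 4 u = - 4 u + V u$)
$- 726 h{\left(6,11 \right)} = - 726 \cdot 11 \left(-4 + 6\right) = - 726 \cdot 11 \cdot 2 = \left(-726\right) 22 = -15972$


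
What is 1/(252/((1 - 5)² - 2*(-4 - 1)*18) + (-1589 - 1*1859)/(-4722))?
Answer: 16527/33317 ≈ 0.49605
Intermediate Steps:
1/(252/((1 - 5)² - 2*(-4 - 1)*18) + (-1589 - 1*1859)/(-4722)) = 1/(252/((-4)² - 2*(-5)*18) + (-1589 - 1859)*(-1/4722)) = 1/(252/(16 + 10*18) - 3448*(-1/4722)) = 1/(252/(16 + 180) + 1724/2361) = 1/(252/196 + 1724/2361) = 1/(252*(1/196) + 1724/2361) = 1/(9/7 + 1724/2361) = 1/(33317/16527) = 16527/33317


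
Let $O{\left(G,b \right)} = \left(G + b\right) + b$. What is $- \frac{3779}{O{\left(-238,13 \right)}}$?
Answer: $\frac{3779}{212} \approx 17.825$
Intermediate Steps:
$O{\left(G,b \right)} = G + 2 b$
$- \frac{3779}{O{\left(-238,13 \right)}} = - \frac{3779}{-238 + 2 \cdot 13} = - \frac{3779}{-238 + 26} = - \frac{3779}{-212} = \left(-3779\right) \left(- \frac{1}{212}\right) = \frac{3779}{212}$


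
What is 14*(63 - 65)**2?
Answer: 56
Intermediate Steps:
14*(63 - 65)**2 = 14*(-2)**2 = 14*4 = 56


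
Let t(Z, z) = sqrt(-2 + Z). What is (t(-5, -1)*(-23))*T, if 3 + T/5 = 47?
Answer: -5060*I*sqrt(7) ≈ -13388.0*I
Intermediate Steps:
T = 220 (T = -15 + 5*47 = -15 + 235 = 220)
(t(-5, -1)*(-23))*T = (sqrt(-2 - 5)*(-23))*220 = (sqrt(-7)*(-23))*220 = ((I*sqrt(7))*(-23))*220 = -23*I*sqrt(7)*220 = -5060*I*sqrt(7)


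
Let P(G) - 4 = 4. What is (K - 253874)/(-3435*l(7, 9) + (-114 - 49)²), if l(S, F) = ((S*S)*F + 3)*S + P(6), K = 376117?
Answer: -122243/10676891 ≈ -0.011449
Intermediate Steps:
P(G) = 8 (P(G) = 4 + 4 = 8)
l(S, F) = 8 + S*(3 + F*S²) (l(S, F) = ((S*S)*F + 3)*S + 8 = (S²*F + 3)*S + 8 = (F*S² + 3)*S + 8 = (3 + F*S²)*S + 8 = S*(3 + F*S²) + 8 = 8 + S*(3 + F*S²))
(K - 253874)/(-3435*l(7, 9) + (-114 - 49)²) = (376117 - 253874)/(-3435*(8 + 3*7 + 9*7³) + (-114 - 49)²) = 122243/(-3435*(8 + 21 + 9*343) + (-163)²) = 122243/(-3435*(8 + 21 + 3087) + 26569) = 122243/(-3435*3116 + 26569) = 122243/(-10703460 + 26569) = 122243/(-10676891) = 122243*(-1/10676891) = -122243/10676891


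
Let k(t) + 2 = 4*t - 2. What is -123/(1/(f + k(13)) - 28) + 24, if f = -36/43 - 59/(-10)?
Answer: 18129195/638446 ≈ 28.396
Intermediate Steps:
f = 2177/430 (f = -36*1/43 - 59*(-⅒) = -36/43 + 59/10 = 2177/430 ≈ 5.0628)
k(t) = -4 + 4*t (k(t) = -2 + (4*t - 2) = -2 + (-2 + 4*t) = -4 + 4*t)
-123/(1/(f + k(13)) - 28) + 24 = -123/(1/(2177/430 + (-4 + 4*13)) - 28) + 24 = -123/(1/(2177/430 + (-4 + 52)) - 28) + 24 = -123/(1/(2177/430 + 48) - 28) + 24 = -123/(1/(22817/430) - 28) + 24 = -123/(430/22817 - 28) + 24 = -123/(-638446/22817) + 24 = -123*(-22817/638446) + 24 = 2806491/638446 + 24 = 18129195/638446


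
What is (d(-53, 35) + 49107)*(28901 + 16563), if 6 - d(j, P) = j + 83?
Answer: 2231509512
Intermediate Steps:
d(j, P) = -77 - j (d(j, P) = 6 - (j + 83) = 6 - (83 + j) = 6 + (-83 - j) = -77 - j)
(d(-53, 35) + 49107)*(28901 + 16563) = ((-77 - 1*(-53)) + 49107)*(28901 + 16563) = ((-77 + 53) + 49107)*45464 = (-24 + 49107)*45464 = 49083*45464 = 2231509512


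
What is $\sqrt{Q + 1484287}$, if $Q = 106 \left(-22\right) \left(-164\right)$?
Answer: $3 \sqrt{207415} \approx 1366.3$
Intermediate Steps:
$Q = 382448$ ($Q = \left(-2332\right) \left(-164\right) = 382448$)
$\sqrt{Q + 1484287} = \sqrt{382448 + 1484287} = \sqrt{1866735} = 3 \sqrt{207415}$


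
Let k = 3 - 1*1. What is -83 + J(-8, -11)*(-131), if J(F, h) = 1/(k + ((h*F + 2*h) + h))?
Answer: -4862/57 ≈ -85.298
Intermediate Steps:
k = 2 (k = 3 - 1 = 2)
J(F, h) = 1/(2 + 3*h + F*h) (J(F, h) = 1/(2 + ((h*F + 2*h) + h)) = 1/(2 + ((F*h + 2*h) + h)) = 1/(2 + ((2*h + F*h) + h)) = 1/(2 + (3*h + F*h)) = 1/(2 + 3*h + F*h))
-83 + J(-8, -11)*(-131) = -83 - 131/(2 + 3*(-11) - 8*(-11)) = -83 - 131/(2 - 33 + 88) = -83 - 131/57 = -4862/57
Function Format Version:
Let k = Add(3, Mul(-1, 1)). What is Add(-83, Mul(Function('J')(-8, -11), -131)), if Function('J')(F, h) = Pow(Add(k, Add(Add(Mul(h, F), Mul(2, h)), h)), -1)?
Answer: Rational(-4862, 57) ≈ -85.298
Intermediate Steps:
k = 2 (k = Add(3, -1) = 2)
Function('J')(F, h) = Pow(Add(2, Mul(3, h), Mul(F, h)), -1) (Function('J')(F, h) = Pow(Add(2, Add(Add(Mul(h, F), Mul(2, h)), h)), -1) = Pow(Add(2, Add(Add(Mul(F, h), Mul(2, h)), h)), -1) = Pow(Add(2, Add(Add(Mul(2, h), Mul(F, h)), h)), -1) = Pow(Add(2, Add(Mul(3, h), Mul(F, h))), -1) = Pow(Add(2, Mul(3, h), Mul(F, h)), -1))
Add(-83, Mul(Function('J')(-8, -11), -131)) = Add(-83, Mul(Pow(Add(2, Mul(3, -11), Mul(-8, -11)), -1), -131)) = Add(-83, Mul(Pow(Add(2, -33, 88), -1), -131)) = Add(-83, Mul(Pow(57, -1), -131)) = Add(-83, Mul(Rational(1, 57), -131)) = Add(-83, Rational(-131, 57)) = Rational(-4862, 57)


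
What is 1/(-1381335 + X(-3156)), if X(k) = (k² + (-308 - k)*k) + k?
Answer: -1/412443 ≈ -2.4246e-6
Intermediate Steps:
X(k) = k + k² + k*(-308 - k) (X(k) = (k² + k*(-308 - k)) + k = k + k² + k*(-308 - k))
1/(-1381335 + X(-3156)) = 1/(-1381335 - 307*(-3156)) = 1/(-1381335 + 968892) = 1/(-412443) = -1/412443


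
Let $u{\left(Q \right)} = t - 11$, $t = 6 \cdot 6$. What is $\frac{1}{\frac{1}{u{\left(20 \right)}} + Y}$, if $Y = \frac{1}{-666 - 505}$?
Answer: $\frac{29275}{1146} \approx 25.545$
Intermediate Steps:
$t = 36$
$u{\left(Q \right)} = 25$ ($u{\left(Q \right)} = 36 - 11 = 25$)
$Y = - \frac{1}{1171}$ ($Y = \frac{1}{-1171} = - \frac{1}{1171} \approx -0.00085397$)
$\frac{1}{\frac{1}{u{\left(20 \right)}} + Y} = \frac{1}{\frac{1}{25} - \frac{1}{1171}} = \frac{1}{\frac{1146}{29275}} = \frac{29275}{1146}$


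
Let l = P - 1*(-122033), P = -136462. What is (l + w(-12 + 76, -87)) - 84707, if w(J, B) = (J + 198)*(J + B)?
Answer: -105162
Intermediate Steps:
l = -14429 (l = -136462 - 1*(-122033) = -136462 + 122033 = -14429)
w(J, B) = (198 + J)*(B + J)
(l + w(-12 + 76, -87)) - 84707 = (-14429 + ((-12 + 76)² + 198*(-87) + 198*(-12 + 76) - 87*(-12 + 76))) - 84707 = (-14429 + (64² - 17226 + 198*64 - 87*64)) - 84707 = (-14429 + (4096 - 17226 + 12672 - 5568)) - 84707 = (-14429 - 6026) - 84707 = -20455 - 84707 = -105162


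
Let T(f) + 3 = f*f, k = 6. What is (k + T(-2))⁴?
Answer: 2401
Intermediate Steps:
T(f) = -3 + f² (T(f) = -3 + f*f = -3 + f²)
(k + T(-2))⁴ = (6 + (-3 + (-2)²))⁴ = (6 + (-3 + 4))⁴ = (6 + 1)⁴ = 7⁴ = 2401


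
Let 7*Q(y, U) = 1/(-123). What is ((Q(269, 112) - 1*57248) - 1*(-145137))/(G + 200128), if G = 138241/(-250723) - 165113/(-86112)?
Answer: 1821390543882624/4147433008652255 ≈ 0.43916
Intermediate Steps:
Q(y, U) = -1/861 (Q(y, U) = (1/7)/(-123) = (1/7)*(-1/123) = -1/861)
G = 98640193/72208224 (G = 138241*(-1/250723) - 165113*(-1/86112) = -138241/250723 + 12701/6624 = 98640193/72208224 ≈ 1.3661)
((Q(269, 112) - 1*57248) - 1*(-145137))/(G + 200128) = ((-1/861 - 1*57248) - 1*(-145137))/(98640193/72208224 + 200128) = ((-1/861 - 57248) + 145137)/(14450986092865/72208224) = (-49290529/861 + 145137)*(72208224/14450986092865) = (75672428/861)*(72208224/14450986092865) = 1821390543882624/4147433008652255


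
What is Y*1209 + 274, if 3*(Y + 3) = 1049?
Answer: 419394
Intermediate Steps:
Y = 1040/3 (Y = -3 + (⅓)*1049 = -3 + 1049/3 = 1040/3 ≈ 346.67)
Y*1209 + 274 = (1040/3)*1209 + 274 = 419120 + 274 = 419394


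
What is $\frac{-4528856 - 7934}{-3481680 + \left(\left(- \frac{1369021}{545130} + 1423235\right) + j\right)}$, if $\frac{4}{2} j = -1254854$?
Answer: $\frac{2473140332700}{1464150772381} \approx 1.6891$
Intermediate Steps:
$j = -627427$ ($j = \frac{1}{2} \left(-1254854\right) = -627427$)
$\frac{-4528856 - 7934}{-3481680 + \left(\left(- \frac{1369021}{545130} + 1423235\right) + j\right)} = \frac{-4528856 - 7934}{-3481680 + \left(\left(- \frac{1369021}{545130} + 1423235\right) - 627427\right)} = - \frac{4536790}{-3481680 + \left(\left(\left(-1369021\right) \frac{1}{545130} + 1423235\right) - 627427\right)} = - \frac{4536790}{-3481680 + \left(\left(- \frac{1369021}{545130} + 1423235\right) - 627427\right)} = - \frac{4536790}{-3481680 + \left(\frac{775846726529}{545130} - 627427\right)} = - \frac{4536790}{-3481680 + \frac{433817446019}{545130}} = - \frac{4536790}{- \frac{1464150772381}{545130}} = \left(-4536790\right) \left(- \frac{545130}{1464150772381}\right) = \frac{2473140332700}{1464150772381}$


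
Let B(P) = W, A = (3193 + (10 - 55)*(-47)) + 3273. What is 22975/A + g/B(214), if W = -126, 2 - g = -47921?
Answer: -408332413/1081206 ≈ -377.66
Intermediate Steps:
g = 47923 (g = 2 - 1*(-47921) = 2 + 47921 = 47923)
A = 8581 (A = (3193 - 45*(-47)) + 3273 = (3193 + 2115) + 3273 = 5308 + 3273 = 8581)
B(P) = -126
22975/A + g/B(214) = 22975/8581 + 47923/(-126) = 22975*(1/8581) + 47923*(-1/126) = 22975/8581 - 47923/126 = -408332413/1081206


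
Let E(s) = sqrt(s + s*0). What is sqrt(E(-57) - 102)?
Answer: sqrt(-102 + I*sqrt(57)) ≈ 0.37352 + 10.106*I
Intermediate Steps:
E(s) = sqrt(s) (E(s) = sqrt(s + 0) = sqrt(s))
sqrt(E(-57) - 102) = sqrt(sqrt(-57) - 102) = sqrt(I*sqrt(57) - 102) = sqrt(-102 + I*sqrt(57))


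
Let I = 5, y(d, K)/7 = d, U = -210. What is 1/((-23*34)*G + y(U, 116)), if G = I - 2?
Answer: -1/3816 ≈ -0.00026205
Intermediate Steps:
y(d, K) = 7*d
G = 3 (G = 5 - 2 = 3)
1/((-23*34)*G + y(U, 116)) = 1/(-23*34*3 + 7*(-210)) = 1/(-782*3 - 1470) = 1/(-2346 - 1470) = 1/(-3816) = -1/3816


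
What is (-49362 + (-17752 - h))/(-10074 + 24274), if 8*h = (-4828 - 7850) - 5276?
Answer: -259479/56800 ≈ -4.5683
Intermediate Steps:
h = -8977/4 (h = ((-4828 - 7850) - 5276)/8 = (-12678 - 5276)/8 = (1/8)*(-17954) = -8977/4 ≈ -2244.3)
(-49362 + (-17752 - h))/(-10074 + 24274) = (-49362 + (-17752 - 1*(-8977/4)))/(-10074 + 24274) = (-49362 + (-17752 + 8977/4))/14200 = (-49362 - 62031/4)*(1/14200) = -259479/4*1/14200 = -259479/56800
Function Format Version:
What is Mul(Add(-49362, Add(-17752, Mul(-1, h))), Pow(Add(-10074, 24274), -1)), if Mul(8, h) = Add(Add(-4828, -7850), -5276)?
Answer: Rational(-259479, 56800) ≈ -4.5683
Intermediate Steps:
h = Rational(-8977, 4) (h = Mul(Rational(1, 8), Add(Add(-4828, -7850), -5276)) = Mul(Rational(1, 8), Add(-12678, -5276)) = Mul(Rational(1, 8), -17954) = Rational(-8977, 4) ≈ -2244.3)
Mul(Add(-49362, Add(-17752, Mul(-1, h))), Pow(Add(-10074, 24274), -1)) = Mul(Add(-49362, Add(-17752, Mul(-1, Rational(-8977, 4)))), Pow(Add(-10074, 24274), -1)) = Mul(Add(-49362, Add(-17752, Rational(8977, 4))), Pow(14200, -1)) = Mul(Add(-49362, Rational(-62031, 4)), Rational(1, 14200)) = Mul(Rational(-259479, 4), Rational(1, 14200)) = Rational(-259479, 56800)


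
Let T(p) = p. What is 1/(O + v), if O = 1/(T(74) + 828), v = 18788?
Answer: 902/16946777 ≈ 5.3225e-5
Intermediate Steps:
O = 1/902 (O = 1/(74 + 828) = 1/902 ≈ 0.0011086)
1/(O + v) = 1/(1/902 + 18788) = 1/(16946777/902) = 902/16946777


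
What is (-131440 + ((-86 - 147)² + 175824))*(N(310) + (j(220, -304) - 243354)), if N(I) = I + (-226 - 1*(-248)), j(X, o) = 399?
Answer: -23940339279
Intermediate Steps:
N(I) = 22 + I (N(I) = I + (-226 + 248) = I + 22 = 22 + I)
(-131440 + ((-86 - 147)² + 175824))*(N(310) + (j(220, -304) - 243354)) = (-131440 + ((-86 - 147)² + 175824))*((22 + 310) + (399 - 243354)) = (-131440 + ((-233)² + 175824))*(332 - 242955) = (-131440 + (54289 + 175824))*(-242623) = (-131440 + 230113)*(-242623) = 98673*(-242623) = -23940339279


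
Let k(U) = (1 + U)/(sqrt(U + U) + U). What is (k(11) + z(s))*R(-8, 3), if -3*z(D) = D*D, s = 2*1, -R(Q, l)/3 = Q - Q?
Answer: 0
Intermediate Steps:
R(Q, l) = 0 (R(Q, l) = -3*(Q - Q) = -3*0 = 0)
s = 2
z(D) = -D**2/3 (z(D) = -D*D/3 = -D**2/3)
k(U) = (1 + U)/(U + sqrt(2)*sqrt(U)) (k(U) = (1 + U)/(sqrt(2*U) + U) = (1 + U)/(sqrt(2)*sqrt(U) + U) = (1 + U)/(U + sqrt(2)*sqrt(U)))
(k(11) + z(s))*R(-8, 3) = ((1 + 11)/(11 + sqrt(2)*sqrt(11)) - 1/3*2**2)*0 = (12/(11 + sqrt(22)) - 1/3*4)*0 = (12/(11 + sqrt(22)) - 4/3)*0 = (-4/3 + 12/(11 + sqrt(22)))*0 = 0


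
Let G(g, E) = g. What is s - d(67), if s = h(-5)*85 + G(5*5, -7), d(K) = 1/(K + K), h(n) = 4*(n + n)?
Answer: -452251/134 ≈ -3375.0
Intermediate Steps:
h(n) = 8*n (h(n) = 4*(2*n) = 8*n)
d(K) = 1/(2*K)
s = -3375 (s = (8*(-5))*85 + 5*5 = -40*85 + 25 = -3400 + 25 = -3375)
s - d(67) = -3375 - 1/(2*67) = -3375 - 1*1/134 = -3375 - 1/134 = -452251/134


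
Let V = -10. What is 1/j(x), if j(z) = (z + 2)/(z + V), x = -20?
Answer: 5/3 ≈ 1.6667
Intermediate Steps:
j(z) = (2 + z)/(-10 + z) (j(z) = (z + 2)/(z - 10) = (2 + z)/(-10 + z))
1/j(x) = 1/((2 - 20)/(-10 - 20)) = 1/(-18/(-30)) = 1/(-1/30*(-18)) = 1/(⅗) = 5/3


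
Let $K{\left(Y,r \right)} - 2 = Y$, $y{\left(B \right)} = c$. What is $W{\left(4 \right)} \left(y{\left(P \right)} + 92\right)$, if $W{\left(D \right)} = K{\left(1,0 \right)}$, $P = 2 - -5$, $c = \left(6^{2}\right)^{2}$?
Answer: $4164$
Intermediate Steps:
$c = 1296$ ($c = 36^{2} = 1296$)
$P = 7$ ($P = 2 + 5 = 7$)
$y{\left(B \right)} = 1296$
$K{\left(Y,r \right)} = 2 + Y$
$W{\left(D \right)} = 3$ ($W{\left(D \right)} = 2 + 1 = 3$)
$W{\left(4 \right)} \left(y{\left(P \right)} + 92\right) = 3 \left(1296 + 92\right) = 3 \cdot 1388 = 4164$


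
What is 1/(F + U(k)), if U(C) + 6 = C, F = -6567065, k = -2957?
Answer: -1/6570028 ≈ -1.5221e-7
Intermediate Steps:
U(C) = -6 + C
1/(F + U(k)) = 1/(-6567065 + (-6 - 2957)) = 1/(-6567065 - 2963) = 1/(-6570028) = -1/6570028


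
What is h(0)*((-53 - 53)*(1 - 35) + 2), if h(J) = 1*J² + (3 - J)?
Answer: 10818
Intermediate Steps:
h(J) = 3 + J² - J (h(J) = J² + (3 - J) = 3 + J² - J)
h(0)*((-53 - 53)*(1 - 35) + 2) = (3 + 0² - 1*0)*((-53 - 53)*(1 - 35) + 2) = (3 + 0 + 0)*(-106*(-34) + 2) = 3*(3604 + 2) = 3*3606 = 10818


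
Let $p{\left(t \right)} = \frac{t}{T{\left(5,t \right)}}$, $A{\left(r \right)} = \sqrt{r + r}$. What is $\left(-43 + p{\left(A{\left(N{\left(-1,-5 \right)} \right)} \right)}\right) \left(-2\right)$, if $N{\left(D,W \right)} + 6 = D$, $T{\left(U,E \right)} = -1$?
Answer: $86 + 2 i \sqrt{14} \approx 86.0 + 7.4833 i$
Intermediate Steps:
$N{\left(D,W \right)} = -6 + D$
$A{\left(r \right)} = \sqrt{2} \sqrt{r}$ ($A{\left(r \right)} = \sqrt{2 r} = \sqrt{2} \sqrt{r}$)
$p{\left(t \right)} = - t$ ($p{\left(t \right)} = \frac{t}{-1} = t \left(-1\right) = - t$)
$\left(-43 + p{\left(A{\left(N{\left(-1,-5 \right)} \right)} \right)}\right) \left(-2\right) = \left(-43 - \sqrt{2} \sqrt{-6 - 1}\right) \left(-2\right) = \left(-43 - \sqrt{2} \sqrt{-7}\right) \left(-2\right) = \left(-43 - \sqrt{2} i \sqrt{7}\right) \left(-2\right) = \left(-43 - i \sqrt{14}\right) \left(-2\right) = 86 + 2 i \sqrt{14}$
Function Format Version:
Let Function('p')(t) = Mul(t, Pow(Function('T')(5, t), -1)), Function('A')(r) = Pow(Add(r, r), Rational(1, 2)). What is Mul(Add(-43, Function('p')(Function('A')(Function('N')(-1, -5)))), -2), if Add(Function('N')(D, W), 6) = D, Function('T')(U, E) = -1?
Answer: Add(86, Mul(2, I, Pow(14, Rational(1, 2)))) ≈ Add(86.000, Mul(7.4833, I))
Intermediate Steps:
Function('N')(D, W) = Add(-6, D)
Function('A')(r) = Mul(Pow(2, Rational(1, 2)), Pow(r, Rational(1, 2))) (Function('A')(r) = Pow(Mul(2, r), Rational(1, 2)) = Mul(Pow(2, Rational(1, 2)), Pow(r, Rational(1, 2))))
Function('p')(t) = Mul(-1, t) (Function('p')(t) = Mul(t, Pow(-1, -1)) = Mul(t, -1) = Mul(-1, t))
Mul(Add(-43, Function('p')(Function('A')(Function('N')(-1, -5)))), -2) = Mul(Add(-43, Mul(-1, Mul(Pow(2, Rational(1, 2)), Pow(Add(-6, -1), Rational(1, 2))))), -2) = Mul(Add(-43, Mul(-1, Mul(Pow(2, Rational(1, 2)), Pow(-7, Rational(1, 2))))), -2) = Mul(Add(-43, Mul(-1, Mul(Pow(2, Rational(1, 2)), Mul(I, Pow(7, Rational(1, 2)))))), -2) = Mul(Add(-43, Mul(-1, Mul(I, Pow(14, Rational(1, 2))))), -2) = Mul(Add(-43, Mul(-1, I, Pow(14, Rational(1, 2)))), -2) = Add(86, Mul(2, I, Pow(14, Rational(1, 2))))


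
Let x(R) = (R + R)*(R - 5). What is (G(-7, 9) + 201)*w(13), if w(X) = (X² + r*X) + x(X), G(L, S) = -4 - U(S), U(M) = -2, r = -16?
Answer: 33631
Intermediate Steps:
x(R) = 2*R*(-5 + R) (x(R) = (2*R)*(-5 + R) = 2*R*(-5 + R))
G(L, S) = -2 (G(L, S) = -4 - 1*(-2) = -4 + 2 = -2)
w(X) = X² - 16*X + 2*X*(-5 + X) (w(X) = (X² - 16*X) + 2*X*(-5 + X) = X² - 16*X + 2*X*(-5 + X))
(G(-7, 9) + 201)*w(13) = (-2 + 201)*(13*(-26 + 3*13)) = 199*(13*(-26 + 39)) = 199*(13*13) = 199*169 = 33631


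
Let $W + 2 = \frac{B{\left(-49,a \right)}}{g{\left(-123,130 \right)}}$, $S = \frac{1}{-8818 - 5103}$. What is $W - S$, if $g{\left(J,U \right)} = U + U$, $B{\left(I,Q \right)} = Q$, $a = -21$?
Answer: $- \frac{7531001}{3619460} \approx -2.0807$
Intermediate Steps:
$g{\left(J,U \right)} = 2 U$
$S = - \frac{1}{13921}$ ($S = \frac{1}{-13921} = - \frac{1}{13921} \approx -7.1834 \cdot 10^{-5}$)
$W = - \frac{541}{260}$ ($W = -2 - \frac{21}{2 \cdot 130} = -2 - \frac{21}{260} = - \frac{541}{260} \approx -2.0808$)
$W - S = - \frac{541}{260} - - \frac{1}{13921} = - \frac{541}{260} + \frac{1}{13921} = - \frac{7531001}{3619460}$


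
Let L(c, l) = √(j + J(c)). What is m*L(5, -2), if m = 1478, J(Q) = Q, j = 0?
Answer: 1478*√5 ≈ 3304.9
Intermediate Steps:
L(c, l) = √c (L(c, l) = √(0 + c) = √c)
m*L(5, -2) = 1478*√5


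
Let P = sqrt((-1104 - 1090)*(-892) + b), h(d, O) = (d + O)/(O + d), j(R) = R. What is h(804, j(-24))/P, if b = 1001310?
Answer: sqrt(2958358)/2958358 ≈ 0.00058140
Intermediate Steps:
h(d, O) = 1 (h(d, O) = (O + d)/(O + d) = 1)
P = sqrt(2958358) (P = sqrt((-1104 - 1090)*(-892) + 1001310) = sqrt(-2194*(-892) + 1001310) = sqrt(1957048 + 1001310) = sqrt(2958358) ≈ 1720.0)
h(804, j(-24))/P = 1/sqrt(2958358) = 1*(sqrt(2958358)/2958358) = sqrt(2958358)/2958358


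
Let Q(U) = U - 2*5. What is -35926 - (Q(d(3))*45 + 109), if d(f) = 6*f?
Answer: -36395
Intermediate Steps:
Q(U) = -10 + U (Q(U) = U - 10 = -10 + U)
-35926 - (Q(d(3))*45 + 109) = -35926 - ((-10 + 6*3)*45 + 109) = -35926 - ((-10 + 18)*45 + 109) = -35926 - (8*45 + 109) = -35926 - (360 + 109) = -35926 - 1*469 = -35926 - 469 = -36395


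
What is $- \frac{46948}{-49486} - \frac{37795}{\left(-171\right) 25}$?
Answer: $\frac{207102607}{21155265} \approx 9.7896$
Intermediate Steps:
$- \frac{46948}{-49486} - \frac{37795}{\left(-171\right) 25} = \left(-46948\right) \left(- \frac{1}{49486}\right) - \frac{37795}{-4275} = \frac{23474}{24743} - - \frac{7559}{855} = \frac{23474}{24743} + \frac{7559}{855} = \frac{207102607}{21155265}$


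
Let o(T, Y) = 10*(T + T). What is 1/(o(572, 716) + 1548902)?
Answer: 1/1560342 ≈ 6.4089e-7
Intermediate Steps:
o(T, Y) = 20*T (o(T, Y) = 10*(2*T) = 20*T)
1/(o(572, 716) + 1548902) = 1/(20*572 + 1548902) = 1/(11440 + 1548902) = 1/1560342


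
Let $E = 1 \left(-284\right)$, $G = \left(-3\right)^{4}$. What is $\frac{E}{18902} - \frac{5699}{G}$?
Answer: $- \frac{53872751}{765531} \approx -70.373$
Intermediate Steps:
$G = 81$
$E = -284$
$\frac{E}{18902} - \frac{5699}{G} = - \frac{284}{18902} - \frac{5699}{81} = \left(-284\right) \frac{1}{18902} - \frac{5699}{81} = - \frac{142}{9451} - \frac{5699}{81} = - \frac{53872751}{765531}$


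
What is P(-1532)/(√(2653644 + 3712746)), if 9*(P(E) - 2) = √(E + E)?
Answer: √6366390*(9 + I*√766)/28648755 ≈ 0.00079265 + 0.0024376*I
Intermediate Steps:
P(E) = 2 + √2*√E/9 (P(E) = 2 + √(E + E)/9 = 2 + √(2*E)/9 = 2 + (√2*√E)/9 = 2 + √2*√E/9)
P(-1532)/(√(2653644 + 3712746)) = (2 + √2*√(-1532)/9)/(√(2653644 + 3712746)) = (2 + √2*(2*I*√383)/9)/(√6366390) = (2 + 2*I*√766/9)*(√6366390/6366390) = √6366390*(2 + 2*I*√766/9)/6366390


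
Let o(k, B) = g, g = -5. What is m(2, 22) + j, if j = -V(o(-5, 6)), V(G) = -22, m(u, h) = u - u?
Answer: 22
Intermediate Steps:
m(u, h) = 0
o(k, B) = -5
j = 22 (j = -1*(-22) = 22)
m(2, 22) + j = 0 + 22 = 22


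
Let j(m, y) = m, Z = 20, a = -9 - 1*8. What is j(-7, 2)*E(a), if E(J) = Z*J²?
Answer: -40460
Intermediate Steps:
a = -17 (a = -9 - 8 = -17)
E(J) = 20*J²
j(-7, 2)*E(a) = -140*(-17)² = -140*289 = -7*5780 = -40460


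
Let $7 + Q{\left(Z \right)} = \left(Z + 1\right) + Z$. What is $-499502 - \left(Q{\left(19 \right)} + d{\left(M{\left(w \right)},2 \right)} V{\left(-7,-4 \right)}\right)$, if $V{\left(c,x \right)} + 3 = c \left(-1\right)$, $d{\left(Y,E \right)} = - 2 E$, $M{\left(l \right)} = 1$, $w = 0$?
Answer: $-499518$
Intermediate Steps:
$Q{\left(Z \right)} = -6 + 2 Z$ ($Q{\left(Z \right)} = -7 + \left(\left(Z + 1\right) + Z\right) = -7 + \left(\left(1 + Z\right) + Z\right) = -7 + \left(1 + 2 Z\right) = -6 + 2 Z$)
$V{\left(c,x \right)} = -3 - c$ ($V{\left(c,x \right)} = -3 + c \left(-1\right) = -3 - c$)
$-499502 - \left(Q{\left(19 \right)} + d{\left(M{\left(w \right)},2 \right)} V{\left(-7,-4 \right)}\right) = -499502 - \left(\left(-6 + 2 \cdot 19\right) + \left(-2\right) 2 \left(-3 - -7\right)\right) = -499502 - \left(\left(-6 + 38\right) - 4 \left(-3 + 7\right)\right) = -499502 - \left(32 - 16\right) = -499502 - 16 = -499518$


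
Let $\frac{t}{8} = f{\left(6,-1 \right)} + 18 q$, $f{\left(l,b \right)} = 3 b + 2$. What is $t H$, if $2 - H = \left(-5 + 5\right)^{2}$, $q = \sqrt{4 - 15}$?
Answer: $-16 + 288 i \sqrt{11} \approx -16.0 + 955.19 i$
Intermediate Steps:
$f{\left(l,b \right)} = 2 + 3 b$
$q = i \sqrt{11}$ ($q = \sqrt{4 - 15} = \sqrt{-11} = i \sqrt{11} \approx 3.3166 i$)
$H = 2$ ($H = 2 - \left(-5 + 5\right)^{2} = 2 - 0^{2} = 2 - 0 = 2 + 0 = 2$)
$t = -8 + 144 i \sqrt{11}$ ($t = 8 \left(\left(2 + 3 \left(-1\right)\right) + 18 i \sqrt{11}\right) = 8 \left(\left(2 - 3\right) + 18 i \sqrt{11}\right) = 8 \left(-1 + 18 i \sqrt{11}\right) = -8 + 144 i \sqrt{11} \approx -8.0 + 477.59 i$)
$t H = \left(-8 + 144 i \sqrt{11}\right) 2 = -16 + 288 i \sqrt{11}$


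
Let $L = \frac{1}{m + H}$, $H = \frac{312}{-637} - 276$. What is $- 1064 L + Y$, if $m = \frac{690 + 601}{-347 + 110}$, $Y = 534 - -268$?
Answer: $\frac{2638212502}{3274135} \approx 805.77$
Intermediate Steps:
$Y = 802$ ($Y = 534 + 268 = 802$)
$m = - \frac{1291}{237}$ ($m = \frac{1291}{-237} = 1291 \left(- \frac{1}{237}\right) = - \frac{1291}{237} \approx -5.4473$)
$H = - \frac{13548}{49}$ ($H = 312 \left(- \frac{1}{637}\right) - 276 = - \frac{24}{49} - 276 = - \frac{13548}{49} \approx -276.49$)
$L = - \frac{11613}{3274135}$ ($L = \frac{1}{- \frac{1291}{237} - \frac{13548}{49}} = \frac{1}{- \frac{3274135}{11613}} = - \frac{11613}{3274135} \approx -0.0035469$)
$- 1064 L + Y = \left(-1064\right) \left(- \frac{11613}{3274135}\right) + 802 = \frac{12356232}{3274135} + 802 = \frac{2638212502}{3274135}$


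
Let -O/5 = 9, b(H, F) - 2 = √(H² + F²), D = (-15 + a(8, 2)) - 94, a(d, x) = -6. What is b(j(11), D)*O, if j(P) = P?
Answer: -90 - 45*√13346 ≈ -5288.6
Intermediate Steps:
D = -115 (D = (-15 - 6) - 94 = -21 - 94 = -115)
b(H, F) = 2 + √(F² + H²) (b(H, F) = 2 + √(H² + F²) = 2 + √(F² + H²))
O = -45 (O = -5*9 = -45)
b(j(11), D)*O = (2 + √((-115)² + 11²))*(-45) = (2 + √(13225 + 121))*(-45) = (2 + √13346)*(-45) = -90 - 45*√13346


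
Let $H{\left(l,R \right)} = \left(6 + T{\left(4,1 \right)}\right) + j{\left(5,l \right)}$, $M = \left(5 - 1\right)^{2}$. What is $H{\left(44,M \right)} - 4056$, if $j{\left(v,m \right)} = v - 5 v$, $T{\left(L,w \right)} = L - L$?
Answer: $-4070$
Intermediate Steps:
$T{\left(L,w \right)} = 0$
$j{\left(v,m \right)} = - 4 v$
$M = 16$ ($M = 4^{2} = 16$)
$H{\left(l,R \right)} = -14$ ($H{\left(l,R \right)} = \left(6 + 0\right) - 20 = 6 - 20 = -14$)
$H{\left(44,M \right)} - 4056 = -14 - 4056 = -4070$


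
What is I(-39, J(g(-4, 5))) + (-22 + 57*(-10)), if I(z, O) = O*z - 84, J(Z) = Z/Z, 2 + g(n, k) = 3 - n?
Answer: -715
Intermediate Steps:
g(n, k) = 1 - n (g(n, k) = -2 + (3 - n) = 1 - n)
J(Z) = 1
I(z, O) = -84 + O*z
I(-39, J(g(-4, 5))) + (-22 + 57*(-10)) = (-84 + 1*(-39)) + (-22 + 57*(-10)) = (-84 - 39) + (-22 - 570) = -123 - 592 = -715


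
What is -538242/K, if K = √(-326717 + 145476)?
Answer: 538242*I*√181241/181241 ≈ 1264.3*I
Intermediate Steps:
K = I*√181241 (K = √(-181241) = I*√181241 ≈ 425.72*I)
-538242/K = -538242*(-I*√181241/181241) = -(-538242)*I*√181241/181241 = 538242*I*√181241/181241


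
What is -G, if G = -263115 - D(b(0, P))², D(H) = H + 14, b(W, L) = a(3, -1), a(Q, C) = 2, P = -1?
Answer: 263371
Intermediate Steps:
b(W, L) = 2
D(H) = 14 + H
G = -263371 (G = -263115 - (14 + 2)² = -263115 - 1*16² = -263115 - 1*256 = -263115 - 256 = -263371)
-G = -1*(-263371) = 263371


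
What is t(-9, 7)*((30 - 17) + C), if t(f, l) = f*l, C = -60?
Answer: 2961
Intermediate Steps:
t(-9, 7)*((30 - 17) + C) = (-9*7)*((30 - 17) - 60) = -63*(13 - 60) = -63*(-47) = 2961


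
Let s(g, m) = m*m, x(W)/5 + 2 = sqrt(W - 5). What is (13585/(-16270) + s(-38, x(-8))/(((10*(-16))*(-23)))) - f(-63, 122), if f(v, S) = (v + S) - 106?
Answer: 55208113/1197472 - 5*I*sqrt(13)/184 ≈ 46.104 - 0.097977*I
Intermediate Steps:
x(W) = -10 + 5*sqrt(-5 + W) (x(W) = -10 + 5*sqrt(W - 5) = -10 + 5*sqrt(-5 + W))
s(g, m) = m**2
f(v, S) = -106 + S + v (f(v, S) = (S + v) - 106 = -106 + S + v)
(13585/(-16270) + s(-38, x(-8))/(((10*(-16))*(-23)))) - f(-63, 122) = (13585/(-16270) + (-10 + 5*sqrt(-5 - 8))**2/(((10*(-16))*(-23)))) - (-106 + 122 - 63) = (13585*(-1/16270) + (-10 + 5*sqrt(-13))**2/((-160*(-23)))) - 1*(-47) = (-2717/3254 + (-10 + 5*(I*sqrt(13)))**2/3680) + 47 = (-2717/3254 + (-10 + 5*I*sqrt(13))**2*(1/3680)) + 47 = (-2717/3254 + (-10 + 5*I*sqrt(13))**2/3680) + 47 = 150221/3254 + (-10 + 5*I*sqrt(13))**2/3680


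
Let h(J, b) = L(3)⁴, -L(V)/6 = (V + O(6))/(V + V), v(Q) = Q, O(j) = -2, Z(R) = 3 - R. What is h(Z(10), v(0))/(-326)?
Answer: -1/326 ≈ -0.0030675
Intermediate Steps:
L(V) = -3*(-2 + V)/V (L(V) = -6*(V - 2)/(V + V) = -6*(-2 + V)/(2*V) = -6*(-2 + V)*1/(2*V) = -3*(-2 + V)/V)
h(J, b) = 1 (h(J, b) = (-3 + 6/3)⁴ = (-3 + 6*(⅓))⁴ = (-3 + 2)⁴ = (-1)⁴ = 1)
h(Z(10), v(0))/(-326) = 1/(-326) = 1*(-1/326) = -1/326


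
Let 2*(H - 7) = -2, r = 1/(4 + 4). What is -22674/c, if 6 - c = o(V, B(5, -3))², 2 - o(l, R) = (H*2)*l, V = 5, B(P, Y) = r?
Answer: 11337/1679 ≈ 6.7522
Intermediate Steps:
r = ⅛ (r = 1/8 = ⅛ ≈ 0.12500)
H = 6 (H = 7 + (½)*(-2) = 7 - 1 = 6)
B(P, Y) = ⅛
o(l, R) = 2 - 12*l (o(l, R) = 2 - 6*2*l = 2 - 12*l)
c = -3358 (c = 6 - (2 - 12*5)² = 6 - (2 - 60)² = 6 - 1*(-58)² = 6 - 1*3364 = 6 - 3364 = -3358)
-22674/c = -22674/(-3358) = -22674*(-1/3358) = 11337/1679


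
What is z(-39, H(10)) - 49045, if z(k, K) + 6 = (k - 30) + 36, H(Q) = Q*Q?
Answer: -49084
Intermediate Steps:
H(Q) = Q²
z(k, K) = k (z(k, K) = -6 + ((k - 30) + 36) = -6 + ((-30 + k) + 36) = -6 + (6 + k) = k)
z(-39, H(10)) - 49045 = -39 - 49045 = -49084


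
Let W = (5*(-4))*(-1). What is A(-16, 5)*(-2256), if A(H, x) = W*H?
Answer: 721920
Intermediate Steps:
W = 20 (W = -20*(-1) = 20)
A(H, x) = 20*H
A(-16, 5)*(-2256) = (20*(-16))*(-2256) = -320*(-2256) = 721920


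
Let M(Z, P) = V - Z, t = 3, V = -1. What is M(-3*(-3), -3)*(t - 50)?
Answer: 470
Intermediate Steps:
M(Z, P) = -1 - Z
M(-3*(-3), -3)*(t - 50) = (-1 - (-3)*(-3))*(3 - 50) = (-1 - 1*9)*(-47) = (-1 - 9)*(-47) = -10*(-47) = 470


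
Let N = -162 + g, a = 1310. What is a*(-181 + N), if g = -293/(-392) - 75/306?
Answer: -4484924515/9996 ≈ -4.4867e+5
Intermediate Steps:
g = 10043/19992 (g = -293*(-1/392) - 75*1/306 = 293/392 - 25/102 = 10043/19992 ≈ 0.50235)
N = -3228661/19992 (N = -162 + 10043/19992 = -3228661/19992 ≈ -161.50)
a*(-181 + N) = 1310*(-181 - 3228661/19992) = 1310*(-6847213/19992) = -4484924515/9996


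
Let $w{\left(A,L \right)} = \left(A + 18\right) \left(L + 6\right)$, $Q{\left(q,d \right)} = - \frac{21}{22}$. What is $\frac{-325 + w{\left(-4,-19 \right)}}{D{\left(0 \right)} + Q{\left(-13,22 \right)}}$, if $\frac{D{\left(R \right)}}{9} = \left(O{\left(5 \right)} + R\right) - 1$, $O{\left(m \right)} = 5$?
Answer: $- \frac{3718}{257} \approx -14.467$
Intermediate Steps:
$Q{\left(q,d \right)} = - \frac{21}{22}$ ($Q{\left(q,d \right)} = \left(-21\right) \frac{1}{22} = - \frac{21}{22}$)
$w{\left(A,L \right)} = \left(6 + L\right) \left(18 + A\right)$ ($w{\left(A,L \right)} = \left(18 + A\right) \left(6 + L\right) = \left(6 + L\right) \left(18 + A\right)$)
$D{\left(R \right)} = 36 + 9 R$ ($D{\left(R \right)} = 9 \left(\left(5 + R\right) - 1\right) = 9 \left(4 + R\right) = 36 + 9 R$)
$\frac{-325 + w{\left(-4,-19 \right)}}{D{\left(0 \right)} + Q{\left(-13,22 \right)}} = \frac{-325 + \left(108 + 6 \left(-4\right) + 18 \left(-19\right) - -76\right)}{\left(36 + 9 \cdot 0\right) - \frac{21}{22}} = \frac{-325 + \left(108 - 24 - 342 + 76\right)}{\left(36 + 0\right) - \frac{21}{22}} = \frac{-325 - 182}{36 - \frac{21}{22}} = - \frac{507}{\frac{771}{22}} = \left(-507\right) \frac{22}{771} = - \frac{3718}{257}$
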